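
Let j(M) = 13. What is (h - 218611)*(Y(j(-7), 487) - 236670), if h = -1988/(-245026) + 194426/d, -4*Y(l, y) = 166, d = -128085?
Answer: 1624070249100062762369/31384155210 ≈ 5.1748e+10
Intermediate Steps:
Y(l, y) = -83/2 (Y(l, y) = -¼*166 = -83/2)
h = -23692396048/15692077605 (h = -1988/(-245026) + 194426/(-128085) = -1988*(-1/245026) + 194426*(-1/128085) = 994/122513 - 194426/128085 = -23692396048/15692077605 ≈ -1.5098)
(h - 218611)*(Y(j(-7), 487) - 236670) = (-23692396048/15692077605 - 218611)*(-83/2 - 236670) = -3430484469702703/15692077605*(-473423/2) = 1624070249100062762369/31384155210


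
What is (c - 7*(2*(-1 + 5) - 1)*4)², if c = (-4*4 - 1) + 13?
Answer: 40000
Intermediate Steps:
c = -4 (c = (-16 - 1) + 13 = -17 + 13 = -4)
(c - 7*(2*(-1 + 5) - 1)*4)² = (-4 - 7*(2*(-1 + 5) - 1)*4)² = (-4 - 7*(2*4 - 1)*4)² = (-4 - 7*(8 - 1)*4)² = (-4 - 49*4)² = (-4 - 7*28)² = (-4 - 196)² = (-200)² = 40000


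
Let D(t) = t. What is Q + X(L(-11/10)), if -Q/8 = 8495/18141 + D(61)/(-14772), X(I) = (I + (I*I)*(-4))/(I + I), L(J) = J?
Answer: -75419281/74438570 ≈ -1.0132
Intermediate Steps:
X(I) = (I - 4*I²)/(2*I) (X(I) = (I + I²*(-4))/((2*I)) = (I - 4*I²)*(1/(2*I)) = (I - 4*I²)/(2*I))
Q = -27640342/7443857 (Q = -8*(8495/18141 + 61/(-14772)) = -8*(8495*(1/18141) + 61*(-1/14772)) = -8*(8495/18141 - 61/14772) = -8*13820171/29775428 = -27640342/7443857 ≈ -3.7132)
Q + X(L(-11/10)) = -27640342/7443857 + (½ - (-22)/10) = -27640342/7443857 + (½ - 2*(-11/10)) = -27640342/7443857 + (½ + 11/5) = -27640342/7443857 + 27/10 = -75419281/74438570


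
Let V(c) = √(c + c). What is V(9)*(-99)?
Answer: -297*√2 ≈ -420.02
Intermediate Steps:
V(c) = √2*√c (V(c) = √(2*c) = √2*√c)
V(9)*(-99) = (√2*√9)*(-99) = (√2*3)*(-99) = (3*√2)*(-99) = -297*√2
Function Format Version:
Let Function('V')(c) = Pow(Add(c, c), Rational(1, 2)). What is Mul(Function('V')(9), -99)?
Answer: Mul(-297, Pow(2, Rational(1, 2))) ≈ -420.02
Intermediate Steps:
Function('V')(c) = Mul(Pow(2, Rational(1, 2)), Pow(c, Rational(1, 2))) (Function('V')(c) = Pow(Mul(2, c), Rational(1, 2)) = Mul(Pow(2, Rational(1, 2)), Pow(c, Rational(1, 2))))
Mul(Function('V')(9), -99) = Mul(Mul(Pow(2, Rational(1, 2)), Pow(9, Rational(1, 2))), -99) = Mul(Mul(Pow(2, Rational(1, 2)), 3), -99) = Mul(Mul(3, Pow(2, Rational(1, 2))), -99) = Mul(-297, Pow(2, Rational(1, 2)))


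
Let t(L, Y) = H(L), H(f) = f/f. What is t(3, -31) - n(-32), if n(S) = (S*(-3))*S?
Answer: 3073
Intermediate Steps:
H(f) = 1
n(S) = -3*S² (n(S) = (-3*S)*S = -3*S²)
t(L, Y) = 1
t(3, -31) - n(-32) = 1 - (-3)*(-32)² = 1 - (-3)*1024 = 1 - 1*(-3072) = 1 + 3072 = 3073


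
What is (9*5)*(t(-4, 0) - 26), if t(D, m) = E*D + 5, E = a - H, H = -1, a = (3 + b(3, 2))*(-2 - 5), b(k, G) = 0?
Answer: 2655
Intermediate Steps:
a = -21 (a = (3 + 0)*(-2 - 5) = 3*(-7) = -21)
E = -20 (E = -21 - 1*(-1) = -21 + 1 = -20)
t(D, m) = 5 - 20*D (t(D, m) = -20*D + 5 = 5 - 20*D)
(9*5)*(t(-4, 0) - 26) = (9*5)*((5 - 20*(-4)) - 26) = 45*((5 + 80) - 26) = 45*(85 - 26) = 45*59 = 2655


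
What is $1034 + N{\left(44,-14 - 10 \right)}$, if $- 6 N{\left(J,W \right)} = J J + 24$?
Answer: $\frac{2122}{3} \approx 707.33$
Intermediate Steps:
$N{\left(J,W \right)} = -4 - \frac{J^{2}}{6}$ ($N{\left(J,W \right)} = - \frac{J J + 24}{6} = - \frac{J^{2} + 24}{6} = - \frac{24 + J^{2}}{6} = -4 - \frac{J^{2}}{6}$)
$1034 + N{\left(44,-14 - 10 \right)} = 1034 - \left(4 + \frac{44^{2}}{6}\right) = 1034 - \frac{980}{3} = \frac{2122}{3}$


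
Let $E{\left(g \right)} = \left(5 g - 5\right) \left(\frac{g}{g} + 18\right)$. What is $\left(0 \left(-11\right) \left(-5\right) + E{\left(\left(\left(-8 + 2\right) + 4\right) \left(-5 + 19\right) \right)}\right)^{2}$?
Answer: $7590025$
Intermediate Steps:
$E{\left(g \right)} = -95 + 95 g$ ($E{\left(g \right)} = \left(-5 + 5 g\right) \left(1 + 18\right) = \left(-5 + 5 g\right) 19 = -95 + 95 g$)
$\left(0 \left(-11\right) \left(-5\right) + E{\left(\left(\left(-8 + 2\right) + 4\right) \left(-5 + 19\right) \right)}\right)^{2} = \left(0 \left(-11\right) \left(-5\right) + \left(-95 + 95 \left(\left(-8 + 2\right) + 4\right) \left(-5 + 19\right)\right)\right)^{2} = \left(0 \left(-5\right) + \left(-95 + 95 \left(-6 + 4\right) 14\right)\right)^{2} = \left(0 + \left(-95 + 95 \left(\left(-2\right) 14\right)\right)\right)^{2} = \left(0 + \left(-95 + 95 \left(-28\right)\right)\right)^{2} = \left(0 - 2755\right)^{2} = \left(-2755\right)^{2} = 7590025$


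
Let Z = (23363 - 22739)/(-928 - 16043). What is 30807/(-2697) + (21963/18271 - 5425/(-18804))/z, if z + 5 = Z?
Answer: -103130534412065989/8800562467211988 ≈ -11.719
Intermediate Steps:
Z = -208/5657 (Z = 624/(-16971) = 624*(-1/16971) = -208/5657 ≈ -0.036769)
z = -28493/5657 (z = -5 - 208/5657 = -28493/5657 ≈ -5.0368)
30807/(-2697) + (21963/18271 - 5425/(-18804))/z = 30807/(-2697) + (21963/18271 - 5425/(-18804))/(-28493/5657) = 30807*(-1/2697) + (21963*(1/18271) - 5425*(-1/18804))*(-5657/28493) = -10269/899 + (21963/18271 + 5425/18804)*(-5657/28493) = -10269/899 + (512112427/343567884)*(-5657/28493) = -10269/899 - 2897019999539/9789279718812 = -103130534412065989/8800562467211988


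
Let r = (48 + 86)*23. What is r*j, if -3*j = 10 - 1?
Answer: -9246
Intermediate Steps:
j = -3 (j = -(10 - 1)/3 = -⅓*9 = -3)
r = 3082 (r = 134*23 = 3082)
r*j = 3082*(-3) = -9246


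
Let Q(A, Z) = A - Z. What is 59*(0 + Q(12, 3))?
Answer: 531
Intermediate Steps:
59*(0 + Q(12, 3)) = 59*(0 + (12 - 1*3)) = 59*(0 + (12 - 3)) = 59*(0 + 9) = 59*9 = 531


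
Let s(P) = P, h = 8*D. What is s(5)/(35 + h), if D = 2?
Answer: 5/51 ≈ 0.098039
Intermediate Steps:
h = 16 (h = 8*2 = 16)
s(5)/(35 + h) = 5/(35 + 16) = 5/51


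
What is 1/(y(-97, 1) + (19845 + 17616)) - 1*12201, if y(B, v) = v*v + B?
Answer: -455890364/37365 ≈ -12201.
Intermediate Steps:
y(B, v) = B + v² (y(B, v) = v² + B = B + v²)
1/(y(-97, 1) + (19845 + 17616)) - 1*12201 = 1/((-97 + 1²) + (19845 + 17616)) - 1*12201 = 1/((-97 + 1) + 37461) - 12201 = 1/(-96 + 37461) - 12201 = 1/37365 - 12201 = -455890364/37365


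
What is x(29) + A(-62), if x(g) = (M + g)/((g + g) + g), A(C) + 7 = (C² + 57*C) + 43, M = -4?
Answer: 30127/87 ≈ 346.29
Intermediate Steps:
A(C) = 36 + C² + 57*C (A(C) = -7 + ((C² + 57*C) + 43) = -7 + (43 + C² + 57*C) = 36 + C² + 57*C)
x(g) = (-4 + g)/(3*g) (x(g) = (-4 + g)/((g + g) + g) = (-4 + g)/(2*g + g) = (-4 + g)/((3*g)) = (-4 + g)*(1/(3*g)) = (-4 + g)/(3*g))
x(29) + A(-62) = (⅓)*(-4 + 29)/29 + (36 + (-62)² + 57*(-62)) = (⅓)*(1/29)*25 + (36 + 3844 - 3534) = 25/87 + 346 = 30127/87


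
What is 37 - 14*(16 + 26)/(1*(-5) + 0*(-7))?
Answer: 773/5 ≈ 154.60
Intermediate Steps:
37 - 14*(16 + 26)/(1*(-5) + 0*(-7)) = 37 - 588/(-5 + 0) = 37 - 588/(-5) = 37 - 588*(-1)/5 = 37 - 14*(-42/5) = 37 + 588/5 = 773/5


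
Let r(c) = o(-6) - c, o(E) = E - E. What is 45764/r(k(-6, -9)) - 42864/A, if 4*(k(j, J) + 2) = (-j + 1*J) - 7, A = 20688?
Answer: 39440531/3879 ≈ 10168.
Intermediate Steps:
k(j, J) = -15/4 - j/4 + J/4 (k(j, J) = -2 + ((-j + 1*J) - 7)/4 = -2 + ((-j + J) - 7)/4 = -2 + ((J - j) - 7)/4 = -2 + (-7 + J - j)/4 = -2 + (-7/4 - j/4 + J/4) = -15/4 - j/4 + J/4)
o(E) = 0
r(c) = -c (r(c) = 0 - c = -c)
45764/r(k(-6, -9)) - 42864/A = 45764/((-(-15/4 - ¼*(-6) + (¼)*(-9)))) - 42864/20688 = 45764/((-(-15/4 + 3/2 - 9/4))) - 42864*1/20688 = 45764/((-1*(-9/2))) - 893/431 = 45764/(9/2) - 893/431 = 45764*(2/9) - 893/431 = 91528/9 - 893/431 = 39440531/3879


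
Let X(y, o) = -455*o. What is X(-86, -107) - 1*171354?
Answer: -122669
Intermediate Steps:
X(-86, -107) - 1*171354 = -455*(-107) - 1*171354 = 48685 - 171354 = -122669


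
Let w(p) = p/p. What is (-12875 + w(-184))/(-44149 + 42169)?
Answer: 6437/990 ≈ 6.5020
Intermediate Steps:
w(p) = 1
(-12875 + w(-184))/(-44149 + 42169) = (-12875 + 1)/(-44149 + 42169) = -12874/(-1980) = -12874*(-1/1980) = 6437/990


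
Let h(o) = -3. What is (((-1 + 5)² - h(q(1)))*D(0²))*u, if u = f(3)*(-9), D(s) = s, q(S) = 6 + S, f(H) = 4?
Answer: 0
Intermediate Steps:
u = -36 (u = 4*(-9) = -36)
(((-1 + 5)² - h(q(1)))*D(0²))*u = (((-1 + 5)² - 1*(-3))*0²)*(-36) = ((4² + 3)*0)*(-36) = ((16 + 3)*0)*(-36) = (19*0)*(-36) = 0*(-36) = 0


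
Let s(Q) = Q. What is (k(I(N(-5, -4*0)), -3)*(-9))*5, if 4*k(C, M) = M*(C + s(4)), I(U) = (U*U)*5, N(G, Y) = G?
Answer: 17415/4 ≈ 4353.8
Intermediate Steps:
I(U) = 5*U² (I(U) = U²*5 = 5*U²)
k(C, M) = M*(4 + C)/4 (k(C, M) = (M*(C + 4))/4 = (M*(4 + C))/4 = M*(4 + C)/4)
(k(I(N(-5, -4*0)), -3)*(-9))*5 = (((¼)*(-3)*(4 + 5*(-5)²))*(-9))*5 = (((¼)*(-3)*(4 + 5*25))*(-9))*5 = (((¼)*(-3)*(4 + 125))*(-9))*5 = (((¼)*(-3)*129)*(-9))*5 = -387/4*(-9)*5 = (3483/4)*5 = 17415/4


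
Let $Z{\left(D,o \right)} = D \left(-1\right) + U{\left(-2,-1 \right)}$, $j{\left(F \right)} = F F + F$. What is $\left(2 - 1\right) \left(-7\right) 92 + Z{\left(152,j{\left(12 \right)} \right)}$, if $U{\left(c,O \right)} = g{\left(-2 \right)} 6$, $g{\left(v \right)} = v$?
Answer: $-808$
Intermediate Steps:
$U{\left(c,O \right)} = -12$ ($U{\left(c,O \right)} = \left(-2\right) 6 = -12$)
$j{\left(F \right)} = F + F^{2}$ ($j{\left(F \right)} = F^{2} + F = F + F^{2}$)
$Z{\left(D,o \right)} = -12 - D$ ($Z{\left(D,o \right)} = D \left(-1\right) - 12 = - D - 12 = -12 - D$)
$\left(2 - 1\right) \left(-7\right) 92 + Z{\left(152,j{\left(12 \right)} \right)} = \left(2 - 1\right) \left(-7\right) 92 - 164 = 1 \left(-7\right) 92 - 164 = \left(-7\right) 92 - 164 = -644 - 164 = -808$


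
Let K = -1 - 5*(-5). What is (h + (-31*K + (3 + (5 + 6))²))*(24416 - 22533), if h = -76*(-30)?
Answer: 3261356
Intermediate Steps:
K = 24 (K = -1 + 25 = 24)
h = 2280
(h + (-31*K + (3 + (5 + 6))²))*(24416 - 22533) = (2280 + (-31*24 + (3 + (5 + 6))²))*(24416 - 22533) = (2280 + (-744 + (3 + 11)²))*1883 = (2280 + (-744 + 14²))*1883 = (2280 + (-744 + 196))*1883 = (2280 - 548)*1883 = 1732*1883 = 3261356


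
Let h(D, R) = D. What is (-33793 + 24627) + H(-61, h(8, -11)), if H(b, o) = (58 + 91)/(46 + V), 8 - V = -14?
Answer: -623139/68 ≈ -9163.8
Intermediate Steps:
V = 22 (V = 8 - 1*(-14) = 8 + 14 = 22)
H(b, o) = 149/68 (H(b, o) = (58 + 91)/(46 + 22) = 149/68)
(-33793 + 24627) + H(-61, h(8, -11)) = (-33793 + 24627) + 149/68 = -9166 + 149/68 = -623139/68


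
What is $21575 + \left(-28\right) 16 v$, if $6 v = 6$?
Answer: $21127$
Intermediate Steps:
$v = 1$ ($v = \frac{1}{6} \cdot 6 = 1$)
$21575 + \left(-28\right) 16 v = 21575 + \left(-28\right) 16 \cdot 1 = 21575 - 448 = 21127$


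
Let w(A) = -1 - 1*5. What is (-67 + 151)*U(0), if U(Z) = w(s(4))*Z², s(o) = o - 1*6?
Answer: 0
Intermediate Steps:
s(o) = -6 + o (s(o) = o - 6 = -6 + o)
w(A) = -6 (w(A) = -1 - 5 = -6)
U(Z) = -6*Z²
(-67 + 151)*U(0) = (-67 + 151)*(-6*0²) = 84*(-6*0) = 84*0 = 0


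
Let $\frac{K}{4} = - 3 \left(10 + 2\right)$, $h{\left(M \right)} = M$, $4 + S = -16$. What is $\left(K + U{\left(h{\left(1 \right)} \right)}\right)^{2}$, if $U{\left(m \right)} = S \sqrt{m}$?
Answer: $26896$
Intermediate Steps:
$S = -20$ ($S = -4 - 16 = -20$)
$U{\left(m \right)} = - 20 \sqrt{m}$
$K = -144$ ($K = 4 \left(- 3 \left(10 + 2\right)\right) = 4 \left(\left(-3\right) 12\right) = 4 \left(-36\right) = -144$)
$\left(K + U{\left(h{\left(1 \right)} \right)}\right)^{2} = \left(-144 - 20 \sqrt{1}\right)^{2} = \left(-144 - 20\right)^{2} = \left(-164\right)^{2} = 26896$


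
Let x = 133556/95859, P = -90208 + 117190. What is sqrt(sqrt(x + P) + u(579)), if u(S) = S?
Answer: sqrt(591155647011 + 31953*sqrt(27549888252194))/31953 ≈ 27.263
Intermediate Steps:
P = 26982
x = 133556/95859 (x = 133556*(1/95859) = 133556/95859 ≈ 1.3933)
sqrt(sqrt(x + P) + u(579)) = sqrt(sqrt(133556/95859 + 26982) + 579) = sqrt(sqrt(2586601094/95859) + 579) = sqrt(sqrt(27549888252194)/31953 + 579) = sqrt(579 + sqrt(27549888252194)/31953)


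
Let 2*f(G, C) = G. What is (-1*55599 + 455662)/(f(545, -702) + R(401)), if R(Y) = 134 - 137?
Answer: 800126/539 ≈ 1484.5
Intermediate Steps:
f(G, C) = G/2
R(Y) = -3
(-1*55599 + 455662)/(f(545, -702) + R(401)) = (-1*55599 + 455662)/((½)*545 - 3) = (-55599 + 455662)/(545/2 - 3) = 400063/(539/2) = 400063*(2/539) = 800126/539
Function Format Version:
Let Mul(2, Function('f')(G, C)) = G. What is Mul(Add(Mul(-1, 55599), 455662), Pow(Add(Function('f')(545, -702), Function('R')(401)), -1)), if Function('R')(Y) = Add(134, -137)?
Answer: Rational(800126, 539) ≈ 1484.5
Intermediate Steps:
Function('f')(G, C) = Mul(Rational(1, 2), G)
Function('R')(Y) = -3
Mul(Add(Mul(-1, 55599), 455662), Pow(Add(Function('f')(545, -702), Function('R')(401)), -1)) = Mul(Add(Mul(-1, 55599), 455662), Pow(Add(Mul(Rational(1, 2), 545), -3), -1)) = Mul(Add(-55599, 455662), Pow(Add(Rational(545, 2), -3), -1)) = Mul(400063, Pow(Rational(539, 2), -1)) = Mul(400063, Rational(2, 539)) = Rational(800126, 539)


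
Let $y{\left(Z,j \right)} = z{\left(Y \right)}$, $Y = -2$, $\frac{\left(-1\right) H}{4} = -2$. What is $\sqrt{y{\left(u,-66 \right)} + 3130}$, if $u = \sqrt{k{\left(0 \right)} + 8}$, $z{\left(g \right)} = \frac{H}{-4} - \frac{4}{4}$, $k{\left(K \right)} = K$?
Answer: $\sqrt{3127} \approx 55.92$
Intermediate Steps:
$H = 8$ ($H = \left(-4\right) \left(-2\right) = 8$)
$z{\left(g \right)} = -3$ ($z{\left(g \right)} = \frac{8}{-4} - \frac{4}{4} = 8 \left(- \frac{1}{4}\right) - 1 = -2 - 1 = -3$)
$u = 2 \sqrt{2}$ ($u = \sqrt{0 + 8} = \sqrt{8} = 2 \sqrt{2} \approx 2.8284$)
$y{\left(Z,j \right)} = -3$
$\sqrt{y{\left(u,-66 \right)} + 3130} = \sqrt{-3 + 3130} = \sqrt{3127}$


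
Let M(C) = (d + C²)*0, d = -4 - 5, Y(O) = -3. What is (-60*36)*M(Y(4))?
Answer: 0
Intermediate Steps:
d = -9
M(C) = 0 (M(C) = (-9 + C²)*0 = 0)
(-60*36)*M(Y(4)) = -60*36*0 = -2160*0 = 0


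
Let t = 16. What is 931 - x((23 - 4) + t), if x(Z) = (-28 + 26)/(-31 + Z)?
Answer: 1863/2 ≈ 931.50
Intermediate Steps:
x(Z) = -2/(-31 + Z)
931 - x((23 - 4) + t) = 931 - (-2)/(-31 + ((23 - 4) + 16)) = 931 - (-2)/(-31 + (19 + 16)) = 931 - (-2)/(-31 + 35) = 931 - (-2)/4 = 931 - 1*(-1/2) = 931 + 1/2 = 1863/2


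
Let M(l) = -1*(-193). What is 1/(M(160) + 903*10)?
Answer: 1/9223 ≈ 0.00010842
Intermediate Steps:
M(l) = 193
1/(M(160) + 903*10) = 1/(193 + 903*10) = 1/(193 + 9030) = 1/9223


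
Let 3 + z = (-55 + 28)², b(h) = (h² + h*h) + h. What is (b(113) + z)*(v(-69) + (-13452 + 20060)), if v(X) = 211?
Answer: 179864763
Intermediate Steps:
b(h) = h + 2*h² (b(h) = (h² + h²) + h = 2*h² + h = h + 2*h²)
z = 726 (z = -3 + (-55 + 28)² = -3 + (-27)² = -3 + 729 = 726)
(b(113) + z)*(v(-69) + (-13452 + 20060)) = (113*(1 + 2*113) + 726)*(211 + (-13452 + 20060)) = (113*(1 + 226) + 726)*(211 + 6608) = (113*227 + 726)*6819 = (25651 + 726)*6819 = 26377*6819 = 179864763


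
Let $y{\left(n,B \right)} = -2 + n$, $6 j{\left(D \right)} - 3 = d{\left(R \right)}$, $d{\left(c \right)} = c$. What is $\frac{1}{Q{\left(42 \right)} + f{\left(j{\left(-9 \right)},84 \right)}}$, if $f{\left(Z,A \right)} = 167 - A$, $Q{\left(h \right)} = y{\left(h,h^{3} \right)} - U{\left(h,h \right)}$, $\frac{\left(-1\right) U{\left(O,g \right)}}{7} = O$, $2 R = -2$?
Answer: $\frac{1}{417} \approx 0.0023981$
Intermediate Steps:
$R = -1$ ($R = \frac{1}{2} \left(-2\right) = -1$)
$U{\left(O,g \right)} = - 7 O$
$j{\left(D \right)} = \frac{1}{3}$ ($j{\left(D \right)} = \frac{1}{2} + \frac{1}{6} \left(-1\right) = \frac{1}{2} - \frac{1}{6} = \frac{1}{3}$)
$Q{\left(h \right)} = -2 + 8 h$ ($Q{\left(h \right)} = \left(-2 + h\right) - - 7 h = \left(-2 + h\right) + 7 h = -2 + 8 h$)
$\frac{1}{Q{\left(42 \right)} + f{\left(j{\left(-9 \right)},84 \right)}} = \frac{1}{\left(-2 + 8 \cdot 42\right) + \left(167 - 84\right)} = \frac{1}{\left(-2 + 336\right) + \left(167 - 84\right)} = \frac{1}{334 + 83} = \frac{1}{417}$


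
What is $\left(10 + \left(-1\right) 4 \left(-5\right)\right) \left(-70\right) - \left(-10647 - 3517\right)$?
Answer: $12064$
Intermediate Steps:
$\left(10 + \left(-1\right) 4 \left(-5\right)\right) \left(-70\right) - \left(-10647 - 3517\right) = \left(10 - -20\right) \left(-70\right) - -14164 = \left(10 + 20\right) \left(-70\right) + 14164 = 30 \left(-70\right) + 14164 = -2100 + 14164 = 12064$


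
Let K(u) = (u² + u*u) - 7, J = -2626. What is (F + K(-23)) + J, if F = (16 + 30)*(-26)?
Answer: -2771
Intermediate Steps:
K(u) = -7 + 2*u² (K(u) = (u² + u²) - 7 = 2*u² - 7 = -7 + 2*u²)
F = -1196 (F = 46*(-26) = -1196)
(F + K(-23)) + J = (-1196 + (-7 + 2*(-23)²)) - 2626 = (-1196 + (-7 + 2*529)) - 2626 = (-1196 + (-7 + 1058)) - 2626 = (-1196 + 1051) - 2626 = -145 - 2626 = -2771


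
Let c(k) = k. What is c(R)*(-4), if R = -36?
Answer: 144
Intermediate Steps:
c(R)*(-4) = -36*(-4) = 144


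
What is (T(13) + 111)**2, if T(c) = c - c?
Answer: 12321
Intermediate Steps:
T(c) = 0
(T(13) + 111)**2 = (0 + 111)**2 = 111**2 = 12321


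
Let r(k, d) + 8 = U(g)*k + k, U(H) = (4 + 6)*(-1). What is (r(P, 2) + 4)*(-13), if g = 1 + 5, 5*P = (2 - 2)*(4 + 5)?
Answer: 52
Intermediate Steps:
P = 0 (P = ((2 - 2)*(4 + 5))/5 = (0*9)/5 = (1/5)*0 = 0)
g = 6
U(H) = -10 (U(H) = 10*(-1) = -10)
r(k, d) = -8 - 9*k (r(k, d) = -8 + (-10*k + k) = -8 - 9*k)
(r(P, 2) + 4)*(-13) = ((-8 - 9*0) + 4)*(-13) = ((-8 + 0) + 4)*(-13) = (-8 + 4)*(-13) = -4*(-13) = 52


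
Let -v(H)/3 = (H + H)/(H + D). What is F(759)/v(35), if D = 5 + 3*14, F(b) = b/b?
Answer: -41/105 ≈ -0.39048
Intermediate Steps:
F(b) = 1
D = 47 (D = 5 + 42 = 47)
v(H) = -6*H/(47 + H) (v(H) = -3*(H + H)/(H + 47) = -3*2*H/(47 + H) = -6*H/(47 + H))
F(759)/v(35) = 1/(-6*35/(47 + 35)) = 1/(-6*35/82) = 1/(-6*35*1/82) = 1/(-105/41) = 1*(-41/105) = -41/105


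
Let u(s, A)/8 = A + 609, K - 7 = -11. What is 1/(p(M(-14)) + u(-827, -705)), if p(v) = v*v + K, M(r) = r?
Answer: -1/576 ≈ -0.0017361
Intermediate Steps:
K = -4 (K = 7 - 11 = -4)
u(s, A) = 4872 + 8*A (u(s, A) = 8*(A + 609) = 8*(609 + A) = 4872 + 8*A)
p(v) = -4 + v**2 (p(v) = v*v - 4 = v**2 - 4 = -4 + v**2)
1/(p(M(-14)) + u(-827, -705)) = 1/((-4 + (-14)**2) + (4872 + 8*(-705))) = 1/((-4 + 196) + (4872 - 5640)) = 1/(192 - 768) = 1/(-576) = -1/576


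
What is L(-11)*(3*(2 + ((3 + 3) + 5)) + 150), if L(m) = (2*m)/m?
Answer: 378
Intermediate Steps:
L(m) = 2
L(-11)*(3*(2 + ((3 + 3) + 5)) + 150) = 2*(3*(2 + ((3 + 3) + 5)) + 150) = 2*(3*(2 + (6 + 5)) + 150) = 2*(3*(2 + 11) + 150) = 2*(3*13 + 150) = 2*(39 + 150) = 2*189 = 378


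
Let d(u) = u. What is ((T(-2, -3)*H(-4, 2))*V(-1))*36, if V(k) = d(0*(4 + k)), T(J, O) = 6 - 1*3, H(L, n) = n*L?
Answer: 0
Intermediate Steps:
H(L, n) = L*n
T(J, O) = 3 (T(J, O) = 6 - 3 = 3)
V(k) = 0 (V(k) = 0*(4 + k) = 0)
((T(-2, -3)*H(-4, 2))*V(-1))*36 = ((3*(-4*2))*0)*36 = ((3*(-8))*0)*36 = -24*0*36 = 0*36 = 0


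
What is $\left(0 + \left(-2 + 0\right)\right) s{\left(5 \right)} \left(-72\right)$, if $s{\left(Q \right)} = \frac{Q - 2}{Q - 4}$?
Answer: $432$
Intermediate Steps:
$s{\left(Q \right)} = \frac{-2 + Q}{-4 + Q}$
$\left(0 + \left(-2 + 0\right)\right) s{\left(5 \right)} \left(-72\right) = \left(0 + \left(-2 + 0\right)\right) \frac{-2 + 5}{-4 + 5} \left(-72\right) = \left(0 - 2\right) 1^{-1} \cdot 3 \left(-72\right) = - 2 \cdot 1 \cdot 3 \left(-72\right) = \left(-2\right) 3 \left(-72\right) = \left(-6\right) \left(-72\right) = 432$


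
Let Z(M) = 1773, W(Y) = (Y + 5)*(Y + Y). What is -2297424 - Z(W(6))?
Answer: -2299197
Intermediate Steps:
W(Y) = 2*Y*(5 + Y) (W(Y) = (5 + Y)*(2*Y) = 2*Y*(5 + Y))
-2297424 - Z(W(6)) = -2297424 - 1*1773 = -2297424 - 1773 = -2299197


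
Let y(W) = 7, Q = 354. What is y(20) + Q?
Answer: 361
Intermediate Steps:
y(20) + Q = 7 + 354 = 361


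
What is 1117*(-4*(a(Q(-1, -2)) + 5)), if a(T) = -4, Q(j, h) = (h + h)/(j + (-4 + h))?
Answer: -4468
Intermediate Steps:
Q(j, h) = 2*h/(-4 + h + j) (Q(j, h) = (2*h)/(-4 + h + j) = 2*h/(-4 + h + j))
1117*(-4*(a(Q(-1, -2)) + 5)) = 1117*(-4*(-4 + 5)) = 1117*(-4*1) = 1117*(-4) = -4468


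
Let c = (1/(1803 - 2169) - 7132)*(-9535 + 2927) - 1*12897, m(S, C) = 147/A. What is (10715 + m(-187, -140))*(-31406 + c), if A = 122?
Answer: 11264839651068031/22326 ≈ 5.0456e+11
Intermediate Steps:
m(S, C) = 147/122
c = 8622114001/183 (c = (1/(-366) - 7132)*(-6608) - 12897 = (-1/366 - 7132)*(-6608) - 12897 = -2610313/366*(-6608) - 12897 = 8624474152/183 - 12897 = 8622114001/183 ≈ 4.7115e+7)
(10715 + m(-187, -140))*(-31406 + c) = (10715 + 147/122)*(-31406 + 8622114001/183) = (1307377/122)*(8616366703/183) = 11264839651068031/22326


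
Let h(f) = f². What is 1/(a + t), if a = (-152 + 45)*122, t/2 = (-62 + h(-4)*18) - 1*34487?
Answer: -1/81576 ≈ -1.2259e-5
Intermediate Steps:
t = -68522 (t = 2*((-62 + (-4)²*18) - 1*34487) = 2*((-62 + 16*18) - 34487) = 2*((-62 + 288) - 34487) = 2*(226 - 34487) = 2*(-34261) = -68522)
a = -13054 (a = -107*122 = -13054)
1/(a + t) = 1/(-13054 - 68522) = 1/(-81576) = -1/81576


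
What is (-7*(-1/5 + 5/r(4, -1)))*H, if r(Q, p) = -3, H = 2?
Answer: 392/15 ≈ 26.133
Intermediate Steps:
(-7*(-1/5 + 5/r(4, -1)))*H = -7*(-1/5 + 5/(-3))*2 = -7*(-1*⅕ + 5*(-⅓))*2 = -7*(-⅕ - 5/3)*2 = -7*(-28/15)*2 = (196/15)*2 = 392/15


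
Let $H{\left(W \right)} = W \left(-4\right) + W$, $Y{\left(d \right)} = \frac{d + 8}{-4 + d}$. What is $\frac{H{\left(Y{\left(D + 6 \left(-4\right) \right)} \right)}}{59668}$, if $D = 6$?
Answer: $- \frac{15}{656348} \approx -2.2854 \cdot 10^{-5}$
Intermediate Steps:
$Y{\left(d \right)} = \frac{8 + d}{-4 + d}$
$H{\left(W \right)} = - 3 W$ ($H{\left(W \right)} = - 4 W + W = - 3 W$)
$\frac{H{\left(Y{\left(D + 6 \left(-4\right) \right)} \right)}}{59668} = \frac{\left(-3\right) \frac{8 + \left(6 + 6 \left(-4\right)\right)}{-4 + \left(6 + 6 \left(-4\right)\right)}}{59668} = - 3 \frac{8 + \left(6 - 24\right)}{-4 + \left(6 - 24\right)} \frac{1}{59668} = - 3 \frac{8 - 18}{-4 - 18} \cdot \frac{1}{59668} = - 3 \frac{1}{-22} \left(-10\right) \frac{1}{59668} = - 3 \left(\left(- \frac{1}{22}\right) \left(-10\right)\right) \frac{1}{59668} = \left(-3\right) \frac{5}{11} \cdot \frac{1}{59668} = \left(- \frac{15}{11}\right) \frac{1}{59668} = - \frac{15}{656348}$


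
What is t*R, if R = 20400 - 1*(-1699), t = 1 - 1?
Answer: 0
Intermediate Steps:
t = 0
R = 22099 (R = 20400 + 1699 = 22099)
t*R = 0*22099 = 0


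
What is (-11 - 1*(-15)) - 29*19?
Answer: -547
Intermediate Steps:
(-11 - 1*(-15)) - 29*19 = (-11 + 15) - 551 = 4 - 551 = -547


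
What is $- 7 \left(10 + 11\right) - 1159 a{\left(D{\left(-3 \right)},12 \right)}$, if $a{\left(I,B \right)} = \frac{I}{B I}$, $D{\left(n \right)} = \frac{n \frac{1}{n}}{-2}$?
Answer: $- \frac{2923}{12} \approx -243.58$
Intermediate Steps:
$D{\left(n \right)} = - \frac{1}{2}$ ($D{\left(n \right)} = 1 \left(- \frac{1}{2}\right) = - \frac{1}{2}$)
$a{\left(I,B \right)} = \frac{1}{B}$ ($a{\left(I,B \right)} = I \frac{1}{B I} = \frac{1}{B}$)
$- 7 \left(10 + 11\right) - 1159 a{\left(D{\left(-3 \right)},12 \right)} = - 7 \left(10 + 11\right) - \frac{1159}{12} = \left(-7\right) 21 - \frac{1159}{12} = -147 - \frac{1159}{12} = - \frac{2923}{12}$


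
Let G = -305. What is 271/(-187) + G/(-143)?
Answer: 1662/2431 ≈ 0.68367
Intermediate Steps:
271/(-187) + G/(-143) = 271/(-187) - 305/(-143) = 271*(-1/187) - 305*(-1/143) = -271/187 + 305/143 = 1662/2431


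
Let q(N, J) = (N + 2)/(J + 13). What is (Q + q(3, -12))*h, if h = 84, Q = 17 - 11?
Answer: 924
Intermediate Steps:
Q = 6
q(N, J) = (2 + N)/(13 + J)
(Q + q(3, -12))*h = (6 + (2 + 3)/(13 - 12))*84 = (6 + 5/1)*84 = (6 + 1*5)*84 = (6 + 5)*84 = 11*84 = 924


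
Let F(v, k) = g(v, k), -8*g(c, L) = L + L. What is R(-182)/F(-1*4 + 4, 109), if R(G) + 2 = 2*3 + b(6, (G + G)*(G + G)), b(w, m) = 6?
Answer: -40/109 ≈ -0.36697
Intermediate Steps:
R(G) = 10 (R(G) = -2 + (2*3 + 6) = -2 + (6 + 6) = -2 + 12 = 10)
g(c, L) = -L/4 (g(c, L) = -(L + L)/8 = -L/4)
F(v, k) = -k/4
R(-182)/F(-1*4 + 4, 109) = 10/((-¼*109)) = 10/(-109/4) = 10*(-4/109) = -40/109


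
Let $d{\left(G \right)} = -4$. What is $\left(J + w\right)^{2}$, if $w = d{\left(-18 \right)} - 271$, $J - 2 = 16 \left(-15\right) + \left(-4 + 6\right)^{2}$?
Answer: $259081$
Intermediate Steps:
$J = -234$ ($J = 2 + \left(16 \left(-15\right) + \left(-4 + 6\right)^{2}\right) = 2 - \left(240 - 2^{2}\right) = 2 + \left(-240 + 4\right) = 2 - 236 = -234$)
$w = -275$ ($w = -4 - 271 = -275$)
$\left(J + w\right)^{2} = \left(-234 - 275\right)^{2} = \left(-509\right)^{2} = 259081$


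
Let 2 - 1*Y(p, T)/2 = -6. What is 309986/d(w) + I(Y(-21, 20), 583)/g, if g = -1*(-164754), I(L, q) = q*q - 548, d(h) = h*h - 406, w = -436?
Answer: 19240171289/5208697710 ≈ 3.6939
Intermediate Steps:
d(h) = -406 + h² (d(h) = h² - 406 = -406 + h²)
Y(p, T) = 16 (Y(p, T) = 4 - 2*(-6) = 4 + 12 = 16)
I(L, q) = -548 + q² (I(L, q) = q² - 548 = -548 + q²)
g = 164754
309986/d(w) + I(Y(-21, 20), 583)/g = 309986/(-406 + (-436)²) + (-548 + 583²)/164754 = 309986/(-406 + 190096) + (-548 + 339889)*(1/164754) = 309986/189690 + 339341*(1/164754) = 309986*(1/189690) + 339341/164754 = 154993/94845 + 339341/164754 = 19240171289/5208697710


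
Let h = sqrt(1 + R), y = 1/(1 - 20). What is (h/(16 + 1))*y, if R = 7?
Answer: -2*sqrt(2)/323 ≈ -0.0087567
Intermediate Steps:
y = -1/19 (y = 1/(-19) = -1/19 ≈ -0.052632)
h = 2*sqrt(2) (h = sqrt(1 + 7) = sqrt(8) = 2*sqrt(2) ≈ 2.8284)
(h/(16 + 1))*y = ((2*sqrt(2))/(16 + 1))*(-1/19) = ((2*sqrt(2))/17)*(-1/19) = ((2*sqrt(2))*(1/17))*(-1/19) = (2*sqrt(2)/17)*(-1/19) = -2*sqrt(2)/323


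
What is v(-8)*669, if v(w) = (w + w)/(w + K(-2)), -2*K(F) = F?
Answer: 10704/7 ≈ 1529.1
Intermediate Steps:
K(F) = -F/2
v(w) = 2*w/(1 + w) (v(w) = (w + w)/(w - ½*(-2)) = (2*w)/(w + 1) = (2*w)/(1 + w) = 2*w/(1 + w))
v(-8)*669 = (2*(-8)/(1 - 8))*669 = (2*(-8)/(-7))*669 = (2*(-8)*(-⅐))*669 = (16/7)*669 = 10704/7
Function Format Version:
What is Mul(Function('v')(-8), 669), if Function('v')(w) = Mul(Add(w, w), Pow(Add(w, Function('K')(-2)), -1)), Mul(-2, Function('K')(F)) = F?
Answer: Rational(10704, 7) ≈ 1529.1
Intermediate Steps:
Function('K')(F) = Mul(Rational(-1, 2), F)
Function('v')(w) = Mul(2, w, Pow(Add(1, w), -1)) (Function('v')(w) = Mul(Add(w, w), Pow(Add(w, Mul(Rational(-1, 2), -2)), -1)) = Mul(Mul(2, w), Pow(Add(w, 1), -1)) = Mul(Mul(2, w), Pow(Add(1, w), -1)) = Mul(2, w, Pow(Add(1, w), -1)))
Mul(Function('v')(-8), 669) = Mul(Mul(2, -8, Pow(Add(1, -8), -1)), 669) = Mul(Mul(2, -8, Pow(-7, -1)), 669) = Mul(Mul(2, -8, Rational(-1, 7)), 669) = Mul(Rational(16, 7), 669) = Rational(10704, 7)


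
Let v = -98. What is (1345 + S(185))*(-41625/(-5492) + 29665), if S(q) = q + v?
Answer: 58340326190/1373 ≈ 4.2491e+7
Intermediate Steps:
S(q) = -98 + q (S(q) = q - 98 = -98 + q)
(1345 + S(185))*(-41625/(-5492) + 29665) = (1345 + (-98 + 185))*(-41625/(-5492) + 29665) = (1345 + 87)*(-41625*(-1/5492) + 29665) = 1432*(41625/5492 + 29665) = 1432*(162961805/5492) = 58340326190/1373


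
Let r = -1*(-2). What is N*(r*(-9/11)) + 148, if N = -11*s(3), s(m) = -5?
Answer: 58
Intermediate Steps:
N = 55 (N = -11*(-5) = 55)
r = 2
N*(r*(-9/11)) + 148 = 55*(2*(-9/11)) + 148 = 55*(-18/11) + 148 = -90 + 148 = 58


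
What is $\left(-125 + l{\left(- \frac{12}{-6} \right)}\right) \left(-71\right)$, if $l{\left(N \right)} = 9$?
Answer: $8236$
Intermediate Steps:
$\left(-125 + l{\left(- \frac{12}{-6} \right)}\right) \left(-71\right) = \left(-125 + 9\right) \left(-71\right) = \left(-116\right) \left(-71\right) = 8236$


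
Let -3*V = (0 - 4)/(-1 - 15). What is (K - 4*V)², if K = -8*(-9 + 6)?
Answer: 5329/9 ≈ 592.11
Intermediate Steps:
V = -1/12 (V = -(0 - 4)/(3*(-1 - 15)) = -(-4)/(3*(-16)) = -(-4)*(-1)/(3*16) = -⅓*¼ = -1/12 ≈ -0.083333)
K = 24 (K = -8*(-3) = 24)
(K - 4*V)² = (24 - 4*(-1/12))² = (24 + ⅓)² = (73/3)² = 5329/9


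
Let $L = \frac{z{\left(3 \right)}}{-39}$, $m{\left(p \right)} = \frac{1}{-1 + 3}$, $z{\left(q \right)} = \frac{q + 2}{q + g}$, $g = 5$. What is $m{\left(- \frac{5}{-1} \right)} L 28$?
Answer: $- \frac{35}{156} \approx -0.22436$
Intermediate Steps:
$z{\left(q \right)} = \frac{2 + q}{5 + q}$ ($z{\left(q \right)} = \frac{q + 2}{q + 5} = \frac{2 + q}{5 + q}$)
$m{\left(p \right)} = \frac{1}{2}$
$L = - \frac{5}{312}$ ($L = \frac{\frac{1}{5 + 3} \left(2 + 3\right)}{-39} = \frac{1}{8} \cdot 5 \left(- \frac{1}{39}\right) = \frac{5}{8} \left(- \frac{1}{39}\right) = - \frac{5}{312} \approx -0.016026$)
$m{\left(- \frac{5}{-1} \right)} L 28 = \frac{1}{2} \left(- \frac{5}{312}\right) 28 = \left(- \frac{5}{624}\right) 28 = - \frac{35}{156}$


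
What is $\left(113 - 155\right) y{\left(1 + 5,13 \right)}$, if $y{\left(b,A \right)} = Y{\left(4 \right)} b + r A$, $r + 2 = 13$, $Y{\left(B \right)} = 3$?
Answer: $-6762$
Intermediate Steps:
$r = 11$ ($r = -2 + 13 = 11$)
$y{\left(b,A \right)} = 3 b + 11 A$
$\left(113 - 155\right) y{\left(1 + 5,13 \right)} = \left(113 - 155\right) \left(3 \left(1 + 5\right) + 11 \cdot 13\right) = - 42 \left(3 \cdot 6 + 143\right) = - 42 \left(18 + 143\right) = \left(-42\right) 161 = -6762$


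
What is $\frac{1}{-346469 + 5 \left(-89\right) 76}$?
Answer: $- \frac{1}{380289} \approx -2.6296 \cdot 10^{-6}$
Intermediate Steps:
$\frac{1}{-346469 + 5 \left(-89\right) 76} = \frac{1}{-346469 - 33820} = \frac{1}{-380289} = - \frac{1}{380289}$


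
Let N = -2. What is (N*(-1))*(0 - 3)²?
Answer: 18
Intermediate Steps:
(N*(-1))*(0 - 3)² = (-2*(-1))*(0 - 3)² = 2*(-3)² = 2*9 = 18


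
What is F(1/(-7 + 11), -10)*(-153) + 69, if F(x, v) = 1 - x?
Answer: -183/4 ≈ -45.750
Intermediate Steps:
F(1/(-7 + 11), -10)*(-153) + 69 = (1 - 1/(-7 + 11))*(-153) + 69 = (1 - 1/4)*(-153) + 69 = (1 - 1*¼)*(-153) + 69 = (1 - ¼)*(-153) + 69 = (¾)*(-153) + 69 = -459/4 + 69 = -183/4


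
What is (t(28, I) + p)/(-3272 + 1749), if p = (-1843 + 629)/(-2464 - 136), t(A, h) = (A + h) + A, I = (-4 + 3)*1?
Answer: -72107/1979900 ≈ -0.036420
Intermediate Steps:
I = -1 (I = -1*1 = -1)
t(A, h) = h + 2*A
p = 607/1300 (p = -1214/(-2600) = -1214*(-1/2600) = 607/1300 ≈ 0.46692)
(t(28, I) + p)/(-3272 + 1749) = ((-1 + 2*28) + 607/1300)/(-3272 + 1749) = ((-1 + 56) + 607/1300)/(-1523) = (55 + 607/1300)*(-1/1523) = (72107/1300)*(-1/1523) = -72107/1979900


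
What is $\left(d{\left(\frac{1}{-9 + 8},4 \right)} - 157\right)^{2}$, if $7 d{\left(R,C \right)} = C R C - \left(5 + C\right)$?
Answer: $\frac{1263376}{49} \approx 25783.0$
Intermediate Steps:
$d{\left(R,C \right)} = - \frac{5}{7} - \frac{C}{7} + \frac{R C^{2}}{7}$ ($d{\left(R,C \right)} = \frac{C R C - \left(5 + C\right)}{7} = \frac{R C^{2} - \left(5 + C\right)}{7} = \frac{-5 - C + R C^{2}}{7} = - \frac{5}{7} - \frac{C}{7} + \frac{R C^{2}}{7}$)
$\left(d{\left(\frac{1}{-9 + 8},4 \right)} - 157\right)^{2} = \left(\left(- \frac{5}{7} - \frac{4}{7} + \frac{4^{2}}{7 \left(-9 + 8\right)}\right) - 157\right)^{2} = \left(\left(- \frac{5}{7} - \frac{4}{7} + \frac{1}{7} \frac{1}{-1} \cdot 16\right) - 157\right)^{2} = \left(\left(- \frac{5}{7} - \frac{4}{7} + \frac{1}{7} \left(-1\right) 16\right) - 157\right)^{2} = \left(\left(- \frac{5}{7} - \frac{4}{7} - \frac{16}{7}\right) - 157\right)^{2} = \left(- \frac{25}{7} - 157\right)^{2} = \left(- \frac{1124}{7}\right)^{2} = \frac{1263376}{49}$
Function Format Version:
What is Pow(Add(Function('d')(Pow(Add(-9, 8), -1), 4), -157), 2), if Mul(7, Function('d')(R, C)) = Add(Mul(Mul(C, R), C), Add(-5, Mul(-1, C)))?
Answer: Rational(1263376, 49) ≈ 25783.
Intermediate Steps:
Function('d')(R, C) = Add(Rational(-5, 7), Mul(Rational(-1, 7), C), Mul(Rational(1, 7), R, Pow(C, 2))) (Function('d')(R, C) = Mul(Rational(1, 7), Add(Mul(Mul(C, R), C), Add(-5, Mul(-1, C)))) = Mul(Rational(1, 7), Add(Mul(R, Pow(C, 2)), Add(-5, Mul(-1, C)))) = Mul(Rational(1, 7), Add(-5, Mul(-1, C), Mul(R, Pow(C, 2)))) = Add(Rational(-5, 7), Mul(Rational(-1, 7), C), Mul(Rational(1, 7), R, Pow(C, 2))))
Pow(Add(Function('d')(Pow(Add(-9, 8), -1), 4), -157), 2) = Pow(Add(Add(Rational(-5, 7), Mul(Rational(-1, 7), 4), Mul(Rational(1, 7), Pow(Add(-9, 8), -1), Pow(4, 2))), -157), 2) = Pow(Add(Add(Rational(-5, 7), Rational(-4, 7), Mul(Rational(1, 7), Pow(-1, -1), 16)), -157), 2) = Pow(Add(Add(Rational(-5, 7), Rational(-4, 7), Mul(Rational(1, 7), -1, 16)), -157), 2) = Pow(Add(Add(Rational(-5, 7), Rational(-4, 7), Rational(-16, 7)), -157), 2) = Pow(Add(Rational(-25, 7), -157), 2) = Pow(Rational(-1124, 7), 2) = Rational(1263376, 49)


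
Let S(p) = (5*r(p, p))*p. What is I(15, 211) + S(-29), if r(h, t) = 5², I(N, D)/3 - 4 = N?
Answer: -3568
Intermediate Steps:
I(N, D) = 12 + 3*N
r(h, t) = 25
S(p) = 125*p (S(p) = (5*25)*p = 125*p)
I(15, 211) + S(-29) = (12 + 3*15) + 125*(-29) = (12 + 45) - 3625 = 57 - 3625 = -3568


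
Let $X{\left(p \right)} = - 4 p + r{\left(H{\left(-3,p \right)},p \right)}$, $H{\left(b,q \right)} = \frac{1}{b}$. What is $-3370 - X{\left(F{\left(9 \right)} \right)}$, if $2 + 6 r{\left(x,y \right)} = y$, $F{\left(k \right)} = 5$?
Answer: $- \frac{6701}{2} \approx -3350.5$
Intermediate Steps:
$r{\left(x,y \right)} = - \frac{1}{3} + \frac{y}{6}$
$X{\left(p \right)} = - \frac{1}{3} - \frac{23 p}{6}$ ($X{\left(p \right)} = - 4 p + \left(- \frac{1}{3} + \frac{p}{6}\right) = - \frac{1}{3} - \frac{23 p}{6}$)
$-3370 - X{\left(F{\left(9 \right)} \right)} = -3370 - \left(- \frac{1}{3} - \frac{115}{6}\right) = -3370 - - \frac{39}{2} = -3370 + \frac{39}{2} = - \frac{6701}{2}$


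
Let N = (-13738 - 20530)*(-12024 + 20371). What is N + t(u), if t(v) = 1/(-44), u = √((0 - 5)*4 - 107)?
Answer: -12585539825/44 ≈ -2.8603e+8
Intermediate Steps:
u = I*√127 (u = √(-5*4 - 107) = √(-20 - 107) = √(-127) = I*√127 ≈ 11.269*I)
t(v) = -1/44
N = -286034996 (N = -34268*8347 = -286034996)
N + t(u) = -286034996 - 1/44 = -12585539825/44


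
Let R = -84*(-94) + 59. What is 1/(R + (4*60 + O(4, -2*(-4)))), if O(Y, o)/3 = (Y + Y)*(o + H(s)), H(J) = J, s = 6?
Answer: 1/8531 ≈ 0.00011722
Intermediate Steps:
O(Y, o) = 6*Y*(6 + o) (O(Y, o) = 3*((Y + Y)*(o + 6)) = 3*((2*Y)*(6 + o)) = 3*(2*Y*(6 + o)) = 6*Y*(6 + o))
R = 7955 (R = 7896 + 59 = 7955)
1/(R + (4*60 + O(4, -2*(-4)))) = 1/(7955 + (4*60 + 6*4*(6 - 2*(-4)))) = 1/(7955 + (240 + 6*4*(6 + 8))) = 1/(7955 + (240 + 6*4*14)) = 1/(7955 + (240 + 336)) = 1/(7955 + 576) = 1/8531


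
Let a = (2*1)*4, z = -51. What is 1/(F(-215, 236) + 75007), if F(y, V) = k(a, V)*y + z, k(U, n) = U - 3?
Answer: 1/73881 ≈ 1.3535e-5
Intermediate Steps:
a = 8 (a = 2*4 = 8)
k(U, n) = -3 + U
F(y, V) = -51 + 5*y (F(y, V) = (-3 + 8)*y - 51 = 5*y - 51 = -51 + 5*y)
1/(F(-215, 236) + 75007) = 1/((-51 + 5*(-215)) + 75007) = 1/((-51 - 1075) + 75007) = 1/(-1126 + 75007) = 1/73881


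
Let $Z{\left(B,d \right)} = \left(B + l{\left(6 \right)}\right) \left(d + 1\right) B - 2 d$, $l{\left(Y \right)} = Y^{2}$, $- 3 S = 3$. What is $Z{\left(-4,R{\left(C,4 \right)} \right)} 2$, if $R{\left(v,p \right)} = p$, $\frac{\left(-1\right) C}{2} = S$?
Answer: $-1296$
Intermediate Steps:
$S = -1$ ($S = \left(- \frac{1}{3}\right) 3 = -1$)
$C = 2$ ($C = \left(-2\right) \left(-1\right) = 2$)
$Z{\left(B,d \right)} = - 2 d + B \left(1 + d\right) \left(36 + B\right)$ ($Z{\left(B,d \right)} = \left(B + 6^{2}\right) \left(d + 1\right) B - 2 d = \left(B + 36\right) \left(1 + d\right) B - 2 d = \left(36 + B\right) \left(1 + d\right) B - 2 d = \left(1 + d\right) \left(36 + B\right) B - 2 d = B \left(1 + d\right) \left(36 + B\right) - 2 d = - 2 d + B \left(1 + d\right) \left(36 + B\right)$)
$Z{\left(-4,R{\left(C,4 \right)} \right)} 2 = \left(\left(-4\right)^{2} - 8 + 36 \left(-4\right) + 4 \left(-4\right)^{2} + 36 \left(-4\right) 4\right) 2 = \left(16 - 8 - 144 + 4 \cdot 16 - 576\right) 2 = \left(16 - 8 - 144 + 64 - 576\right) 2 = \left(-648\right) 2 = -1296$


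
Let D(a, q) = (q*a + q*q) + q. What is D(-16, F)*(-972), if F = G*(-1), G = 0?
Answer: 0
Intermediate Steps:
F = 0 (F = 0*(-1) = 0)
D(a, q) = q + q² + a*q (D(a, q) = (a*q + q²) + q = (q² + a*q) + q = q + q² + a*q)
D(-16, F)*(-972) = (0*(1 - 16 + 0))*(-972) = (0*(-15))*(-972) = 0*(-972) = 0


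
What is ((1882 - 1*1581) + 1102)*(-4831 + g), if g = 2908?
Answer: -2697969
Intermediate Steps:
((1882 - 1*1581) + 1102)*(-4831 + g) = ((1882 - 1*1581) + 1102)*(-4831 + 2908) = ((1882 - 1581) + 1102)*(-1923) = (301 + 1102)*(-1923) = 1403*(-1923) = -2697969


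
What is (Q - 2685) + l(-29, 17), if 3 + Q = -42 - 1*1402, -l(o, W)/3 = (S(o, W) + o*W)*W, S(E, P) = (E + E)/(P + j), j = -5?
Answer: 42515/2 ≈ 21258.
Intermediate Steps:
S(E, P) = 2*E/(-5 + P) (S(E, P) = (E + E)/(P - 5) = (2*E)/(-5 + P) = 2*E/(-5 + P))
l(o, W) = -3*W*(W*o + 2*o/(-5 + W)) (l(o, W) = -3*(2*o/(-5 + W) + o*W)*W = -3*(2*o/(-5 + W) + W*o)*W = -3*(W*o + 2*o/(-5 + W))*W = -3*W*(W*o + 2*o/(-5 + W)))
Q = -1447 (Q = -3 + (-42 - 1*1402) = -3 + (-42 - 1402) = -3 - 1444 = -1447)
(Q - 2685) + l(-29, 17) = (-1447 - 2685) - 3*17*(-29)*(2 + 17*(-5 + 17))/(-5 + 17) = -4132 - 3*17*(-29)*(2 + 17*12)/12 = -4132 - 3*17*(-29)*1/12*(2 + 204) = -4132 - 3*17*(-29)*1/12*206 = -4132 + 50779/2 = 42515/2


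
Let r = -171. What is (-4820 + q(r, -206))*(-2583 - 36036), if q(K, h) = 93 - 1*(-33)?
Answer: 181277586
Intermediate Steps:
q(K, h) = 126 (q(K, h) = 93 + 33 = 126)
(-4820 + q(r, -206))*(-2583 - 36036) = (-4820 + 126)*(-2583 - 36036) = -4694*(-38619) = 181277586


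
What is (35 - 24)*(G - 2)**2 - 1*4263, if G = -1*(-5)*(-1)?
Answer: -3724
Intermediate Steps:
G = -5 (G = 5*(-1) = -5)
(35 - 24)*(G - 2)**2 - 1*4263 = (35 - 24)*(-5 - 2)**2 - 1*4263 = 11*(-7)**2 - 4263 = 11*49 - 4263 = 539 - 4263 = -3724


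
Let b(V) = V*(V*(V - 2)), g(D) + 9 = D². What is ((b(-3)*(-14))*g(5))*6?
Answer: 60480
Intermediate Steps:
g(D) = -9 + D²
b(V) = V²*(-2 + V) (b(V) = V*(V*(-2 + V)) = V²*(-2 + V))
((b(-3)*(-14))*g(5))*6 = ((((-3)²*(-2 - 3))*(-14))*(-9 + 5²))*6 = (((9*(-5))*(-14))*(-9 + 25))*6 = (-45*(-14)*16)*6 = (630*16)*6 = 10080*6 = 60480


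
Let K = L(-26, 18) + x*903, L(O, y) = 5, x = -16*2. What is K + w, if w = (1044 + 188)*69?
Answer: 56117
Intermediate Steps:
x = -32
w = 85008 (w = 1232*69 = 85008)
K = -28891 (K = 5 - 32*903 = 5 - 28896 = -28891)
K + w = -28891 + 85008 = 56117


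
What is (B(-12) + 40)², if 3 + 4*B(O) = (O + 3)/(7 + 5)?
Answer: 390625/256 ≈ 1525.9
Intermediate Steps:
B(O) = -11/16 + O/48 (B(O) = -¾ + ((O + 3)/(7 + 5))/4 = -¾ + ((3 + O)/12)/4 = -¾ + ((3 + O)*(1/12))/4 = -¾ + (¼ + O/12)/4 = -¾ + (1/16 + O/48) = -11/16 + O/48)
(B(-12) + 40)² = ((-11/16 + (1/48)*(-12)) + 40)² = ((-11/16 - ¼) + 40)² = (-15/16 + 40)² = (625/16)² = 390625/256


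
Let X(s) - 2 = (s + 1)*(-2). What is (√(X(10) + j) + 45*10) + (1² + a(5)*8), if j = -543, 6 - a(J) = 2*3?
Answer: 451 + I*√563 ≈ 451.0 + 23.728*I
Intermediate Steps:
a(J) = 0 (a(J) = 6 - 2*3 = 6 - 1*6 = 6 - 6 = 0)
X(s) = -2*s (X(s) = 2 + (s + 1)*(-2) = 2 + (1 + s)*(-2) = 2 + (-2 - 2*s) = -2*s)
(√(X(10) + j) + 45*10) + (1² + a(5)*8) = (√(-2*10 - 543) + 45*10) + (1² + 0*8) = (√(-20 - 543) + 450) + (1 + 0) = (√(-563) + 450) + 1 = (I*√563 + 450) + 1 = (450 + I*√563) + 1 = 451 + I*√563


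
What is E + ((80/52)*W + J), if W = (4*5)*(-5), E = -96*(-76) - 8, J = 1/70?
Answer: 6492093/910 ≈ 7134.2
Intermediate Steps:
J = 1/70 ≈ 0.014286
E = 7288 (E = 7296 - 8 = 7288)
W = -100 (W = 20*(-5) = -100)
E + ((80/52)*W + J) = 7288 + ((80/52)*(-100) + 1/70) = 7288 + ((80*(1/52))*(-100) + 1/70) = 7288 + ((20/13)*(-100) + 1/70) = 7288 + (-2000/13 + 1/70) = 7288 - 139987/910 = 6492093/910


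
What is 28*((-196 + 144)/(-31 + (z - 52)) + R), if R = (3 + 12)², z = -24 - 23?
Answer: 31556/5 ≈ 6311.2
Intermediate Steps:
z = -47
R = 225 (R = 15² = 225)
28*((-196 + 144)/(-31 + (z - 52)) + R) = 28*((-196 + 144)/(-31 + (-47 - 52)) + 225) = 28*(-52/(-31 - 99) + 225) = 28*(-52/(-130) + 225) = 28*(-52*(-1/130) + 225) = 28*(⅖ + 225) = 28*(1127/5) = 31556/5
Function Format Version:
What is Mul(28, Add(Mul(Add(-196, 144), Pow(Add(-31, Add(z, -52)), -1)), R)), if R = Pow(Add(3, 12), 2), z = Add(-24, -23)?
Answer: Rational(31556, 5) ≈ 6311.2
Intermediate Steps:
z = -47
R = 225 (R = Pow(15, 2) = 225)
Mul(28, Add(Mul(Add(-196, 144), Pow(Add(-31, Add(z, -52)), -1)), R)) = Mul(28, Add(Mul(Add(-196, 144), Pow(Add(-31, Add(-47, -52)), -1)), 225)) = Mul(28, Add(Mul(-52, Pow(Add(-31, -99), -1)), 225)) = Mul(28, Add(Mul(-52, Pow(-130, -1)), 225)) = Mul(28, Add(Mul(-52, Rational(-1, 130)), 225)) = Mul(28, Add(Rational(2, 5), 225)) = Mul(28, Rational(1127, 5)) = Rational(31556, 5)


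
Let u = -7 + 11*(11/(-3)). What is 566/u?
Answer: -849/71 ≈ -11.958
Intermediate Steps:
u = -142/3 (u = -7 + 11*(11*(-⅓)) = -7 + 11*(-11/3) = -7 - 121/3 = -142/3 ≈ -47.333)
566/u = 566/(-142/3) = 566*(-3/142) = -849/71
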